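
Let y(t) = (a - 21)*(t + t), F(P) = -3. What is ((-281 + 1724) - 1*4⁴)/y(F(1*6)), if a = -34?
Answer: 1187/330 ≈ 3.5970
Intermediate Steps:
y(t) = -110*t (y(t) = (-34 - 21)*(t + t) = -110*t)
((-281 + 1724) - 1*4⁴)/y(F(1*6)) = ((-281 + 1724) - 1*4⁴)/((-110*(-3))) = (1443 - 1*256)/330 = (1443 - 256)*(1/330) = 1187*(1/330) = 1187/330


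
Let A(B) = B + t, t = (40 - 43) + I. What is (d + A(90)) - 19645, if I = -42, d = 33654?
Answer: 14054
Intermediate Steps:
t = -45 (t = (40 - 43) - 42 = -3 - 42 = -45)
A(B) = -45 + B (A(B) = B - 45 = -45 + B)
(d + A(90)) - 19645 = (33654 + (-45 + 90)) - 19645 = (33654 + 45) - 19645 = 33699 - 19645 = 14054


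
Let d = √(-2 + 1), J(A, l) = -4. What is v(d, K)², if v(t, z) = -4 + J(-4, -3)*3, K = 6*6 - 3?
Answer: 256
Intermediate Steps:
K = 33 (K = 36 - 3 = 33)
d = I (d = √(-1) = I ≈ 1.0*I)
v(t, z) = -16 (v(t, z) = -4 - 4*3 = -4 - 12 = -16)
v(d, K)² = (-16)² = 256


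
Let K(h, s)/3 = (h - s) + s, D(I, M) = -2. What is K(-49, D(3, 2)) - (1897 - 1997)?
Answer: -47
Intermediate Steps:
K(h, s) = 3*h (K(h, s) = 3*((h - s) + s) = 3*h)
K(-49, D(3, 2)) - (1897 - 1997) = 3*(-49) - (1897 - 1997) = -147 - 1*(-100) = -147 + 100 = -47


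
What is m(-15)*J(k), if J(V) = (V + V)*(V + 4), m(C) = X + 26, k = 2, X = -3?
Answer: 552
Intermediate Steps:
m(C) = 23 (m(C) = -3 + 26 = 23)
J(V) = 2*V*(4 + V) (J(V) = (2*V)*(4 + V) = 2*V*(4 + V))
m(-15)*J(k) = 23*(2*2*(4 + 2)) = 23*(2*2*6) = 23*24 = 552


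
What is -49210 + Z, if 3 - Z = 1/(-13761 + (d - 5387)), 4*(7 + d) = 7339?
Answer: -3409110163/69281 ≈ -49207.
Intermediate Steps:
d = 7311/4 (d = -7 + (1/4)*7339 = -7 + 7339/4 = 7311/4 ≈ 1827.8)
Z = 207847/69281 (Z = 3 - 1/(-13761 + (7311/4 - 5387)) = 3 - 1/(-13761 - 14237/4) = 3 - 1/(-69281/4) = 3 - 1*(-4/69281) = 3 + 4/69281 = 207847/69281 ≈ 3.0001)
-49210 + Z = -49210 + 207847/69281 = -3409110163/69281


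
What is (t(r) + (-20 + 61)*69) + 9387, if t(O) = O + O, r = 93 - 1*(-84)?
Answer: 12570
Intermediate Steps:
r = 177 (r = 93 + 84 = 177)
t(O) = 2*O
(t(r) + (-20 + 61)*69) + 9387 = (2*177 + (-20 + 61)*69) + 9387 = (354 + 41*69) + 9387 = (354 + 2829) + 9387 = 3183 + 9387 = 12570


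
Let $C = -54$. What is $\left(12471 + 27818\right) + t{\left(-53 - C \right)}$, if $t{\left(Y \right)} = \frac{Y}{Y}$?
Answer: $40290$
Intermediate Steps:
$t{\left(Y \right)} = 1$
$\left(12471 + 27818\right) + t{\left(-53 - C \right)} = \left(12471 + 27818\right) + 1 = 40289 + 1 = 40290$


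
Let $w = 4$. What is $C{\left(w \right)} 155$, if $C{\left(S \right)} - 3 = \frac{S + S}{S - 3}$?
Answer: $1705$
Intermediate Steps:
$C{\left(S \right)} = 3 + \frac{2 S}{-3 + S}$ ($C{\left(S \right)} = 3 + \frac{S + S}{S - 3} = 3 + \frac{2 S}{-3 + S}$)
$C{\left(w \right)} 155 = \frac{-9 + 5 \cdot 4}{-3 + 4} \cdot 155 = \frac{-9 + 20}{1} \cdot 155 = 1 \cdot 11 \cdot 155 = 11 \cdot 155 = 1705$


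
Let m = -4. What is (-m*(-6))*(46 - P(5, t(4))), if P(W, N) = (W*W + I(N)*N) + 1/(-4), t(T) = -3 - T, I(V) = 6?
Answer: -1518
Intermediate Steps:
P(W, N) = -1/4 + W**2 + 6*N (P(W, N) = (W*W + 6*N) + 1/(-4) = (W**2 + 6*N) - 1/4 = -1/4 + W**2 + 6*N)
(-m*(-6))*(46 - P(5, t(4))) = (-1*(-4)*(-6))*(46 - (-1/4 + 5**2 + 6*(-3 - 1*4))) = (4*(-6))*(46 - (-1/4 + 25 + 6*(-3 - 4))) = -24*(46 - (-1/4 + 25 + 6*(-7))) = -24*(46 - (-1/4 + 25 - 42)) = -24*(46 - 1*(-69/4)) = -24*(46 + 69/4) = -24*253/4 = -1518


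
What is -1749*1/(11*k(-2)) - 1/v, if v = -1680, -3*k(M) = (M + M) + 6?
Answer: 400681/1680 ≈ 238.50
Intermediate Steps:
k(M) = -2 - 2*M/3 (k(M) = -((M + M) + 6)/3 = -(2*M + 6)/3 = -(6 + 2*M)/3 = -2 - 2*M/3)
-1749*1/(11*k(-2)) - 1/v = -1749*1/(11*(-2 - ⅔*(-2))) - 1/(-1680) = -1749*1/(11*(-2 + 4/3)) - 1*(-1/1680) = -1749/((-⅔*11)) + 1/1680 = -1749/(-22/3) + 1/1680 = -1749*(-3/22) + 1/1680 = 477/2 + 1/1680 = 400681/1680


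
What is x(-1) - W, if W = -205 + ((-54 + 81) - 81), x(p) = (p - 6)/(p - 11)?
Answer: 3115/12 ≈ 259.58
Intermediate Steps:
x(p) = (-6 + p)/(-11 + p)
W = -259 (W = -205 + (27 - 81) = -205 - 54 = -259)
x(-1) - W = (-6 - 1)/(-11 - 1) - 1*(-259) = -7/(-12) + 259 = -1/12*(-7) + 259 = 7/12 + 259 = 3115/12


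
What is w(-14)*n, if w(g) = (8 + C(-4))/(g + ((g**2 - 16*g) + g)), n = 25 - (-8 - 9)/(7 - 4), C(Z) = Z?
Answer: 46/147 ≈ 0.31293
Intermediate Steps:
n = 92/3 (n = 25 - (-17)/3 = 25 - 1*(-17/3) = 25 + 17/3 = 92/3 ≈ 30.667)
w(g) = 4/(g**2 - 14*g) (w(g) = (8 - 4)/(g + ((g**2 - 16*g) + g)) = 4/(g + (g**2 - 15*g)) = 4/(g**2 - 14*g))
w(-14)*n = (4/(-14*(-14 - 14)))*(92/3) = (4*(-1/14)/(-28))*(92/3) = (4*(-1/14)*(-1/28))*(92/3) = (1/98)*(92/3) = 46/147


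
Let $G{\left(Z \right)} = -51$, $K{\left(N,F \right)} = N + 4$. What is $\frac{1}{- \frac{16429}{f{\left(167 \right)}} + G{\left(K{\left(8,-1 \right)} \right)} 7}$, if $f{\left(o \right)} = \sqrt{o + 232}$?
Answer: $\frac{2907}{4470610} - \frac{2347 \sqrt{399}}{31294270} \approx -0.00084783$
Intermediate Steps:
$K{\left(N,F \right)} = 4 + N$
$f{\left(o \right)} = \sqrt{232 + o}$
$\frac{1}{- \frac{16429}{f{\left(167 \right)}} + G{\left(K{\left(8,-1 \right)} \right)} 7} = \frac{1}{- \frac{16429}{\sqrt{232 + 167}} - 357} = \frac{1}{- \frac{16429}{\sqrt{399}} - 357} = \frac{1}{- 16429 \frac{\sqrt{399}}{399} - 357} = \frac{1}{- \frac{2347 \sqrt{399}}{57} - 357} = \frac{1}{-357 - \frac{2347 \sqrt{399}}{57}}$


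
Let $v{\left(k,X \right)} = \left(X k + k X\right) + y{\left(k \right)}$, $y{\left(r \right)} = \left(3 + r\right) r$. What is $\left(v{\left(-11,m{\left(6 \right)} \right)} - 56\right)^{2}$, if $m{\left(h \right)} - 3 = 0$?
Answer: $1156$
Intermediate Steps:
$y{\left(r \right)} = r \left(3 + r\right)$
$m{\left(h \right)} = 3$ ($m{\left(h \right)} = 3 + 0 = 3$)
$v{\left(k,X \right)} = k \left(3 + k\right) + 2 X k$ ($v{\left(k,X \right)} = \left(X k + k X\right) + k \left(3 + k\right) = \left(X k + X k\right) + k \left(3 + k\right) = 2 X k + k \left(3 + k\right) = k \left(3 + k\right) + 2 X k$)
$\left(v{\left(-11,m{\left(6 \right)} \right)} - 56\right)^{2} = \left(- 11 \left(3 - 11 + 2 \cdot 3\right) - 56\right)^{2} = \left(- 11 \left(3 - 11 + 6\right) - 56\right)^{2} = \left(\left(-11\right) \left(-2\right) - 56\right)^{2} = \left(22 - 56\right)^{2} = \left(-34\right)^{2} = 1156$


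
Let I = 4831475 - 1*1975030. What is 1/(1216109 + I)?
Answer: 1/4072554 ≈ 2.4555e-7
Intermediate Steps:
I = 2856445 (I = 4831475 - 1975030 = 2856445)
1/(1216109 + I) = 1/(1216109 + 2856445) = 1/4072554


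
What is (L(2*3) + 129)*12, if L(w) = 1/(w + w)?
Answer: 1549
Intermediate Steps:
L(w) = 1/(2*w)
(L(2*3) + 129)*12 = (1/(2*((2*3))) + 129)*12 = ((1/2)/6 + 129)*12 = ((1/2)*(1/6) + 129)*12 = (1/12 + 129)*12 = (1549/12)*12 = 1549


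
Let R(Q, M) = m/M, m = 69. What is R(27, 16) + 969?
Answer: 15573/16 ≈ 973.31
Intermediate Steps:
R(Q, M) = 69/M
R(27, 16) + 969 = 69/16 + 969 = 15573/16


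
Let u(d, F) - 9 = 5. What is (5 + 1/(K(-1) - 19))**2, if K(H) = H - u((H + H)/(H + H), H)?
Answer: 28561/1156 ≈ 24.707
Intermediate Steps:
u(d, F) = 14 (u(d, F) = 9 + 5 = 14)
K(H) = -14 + H (K(H) = H - 1*14 = H - 14 = -14 + H)
(5 + 1/(K(-1) - 19))**2 = (5 + 1/((-14 - 1) - 19))**2 = (5 + 1/(-15 - 19))**2 = (5 + 1/(-34))**2 = (5 - 1/34)**2 = (169/34)**2 = 28561/1156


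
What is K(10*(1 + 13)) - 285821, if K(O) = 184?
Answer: -285637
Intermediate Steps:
K(10*(1 + 13)) - 285821 = 184 - 285821 = -285637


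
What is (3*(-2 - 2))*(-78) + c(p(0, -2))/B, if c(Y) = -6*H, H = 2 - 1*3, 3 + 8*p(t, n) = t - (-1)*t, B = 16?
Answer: 7491/8 ≈ 936.38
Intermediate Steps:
p(t, n) = -3/8 + t/4 (p(t, n) = -3/8 + (t - (-1)*t)/8 = -3/8 + (t + t)/8 = -3/8 + (2*t)/8 = -3/8 + t/4)
H = -1 (H = 2 - 3 = -1)
c(Y) = 6 (c(Y) = -6*(-1) = 6)
(3*(-2 - 2))*(-78) + c(p(0, -2))/B = (3*(-2 - 2))*(-78) + 6/16 = (3*(-4))*(-78) + 6*(1/16) = -12*(-78) + 3/8 = 936 + 3/8 = 7491/8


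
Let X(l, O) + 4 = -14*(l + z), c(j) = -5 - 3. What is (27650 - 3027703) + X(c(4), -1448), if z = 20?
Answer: -3000225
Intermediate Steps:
c(j) = -8
X(l, O) = -284 - 14*l (X(l, O) = -4 - 14*(l + 20) = -4 - 14*(20 + l) = -4 + (-280 - 14*l) = -284 - 14*l)
(27650 - 3027703) + X(c(4), -1448) = (27650 - 3027703) + (-284 - 14*(-8)) = -3000053 + (-284 + 112) = -3000053 - 172 = -3000225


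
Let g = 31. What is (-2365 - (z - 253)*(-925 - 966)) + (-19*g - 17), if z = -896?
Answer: -2175730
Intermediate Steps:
(-2365 - (z - 253)*(-925 - 966)) + (-19*g - 17) = (-2365 - (-896 - 253)*(-925 - 966)) + (-19*31 - 17) = (-2365 - (-1149)*(-1891)) + (-589 - 17) = (-2365 - 1*2172759) - 606 = (-2365 - 2172759) - 606 = -2175124 - 606 = -2175730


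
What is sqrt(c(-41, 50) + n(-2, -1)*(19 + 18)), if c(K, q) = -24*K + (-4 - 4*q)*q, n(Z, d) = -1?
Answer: I*sqrt(9253) ≈ 96.193*I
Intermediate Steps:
c(K, q) = -24*K + q*(-4 - 4*q)
sqrt(c(-41, 50) + n(-2, -1)*(19 + 18)) = sqrt((-24*(-41) - 4*50 - 4*50**2) - (19 + 18)) = sqrt((984 - 200 - 4*2500) - 1*37) = sqrt((984 - 200 - 10000) - 37) = sqrt(-9216 - 37) = sqrt(-9253) = I*sqrt(9253)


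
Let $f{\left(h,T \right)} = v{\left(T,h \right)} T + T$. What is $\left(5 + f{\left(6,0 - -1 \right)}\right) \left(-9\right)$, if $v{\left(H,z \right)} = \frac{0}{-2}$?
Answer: $-54$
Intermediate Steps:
$v{\left(H,z \right)} = 0$ ($v{\left(H,z \right)} = 0 \left(- \frac{1}{2}\right) = 0$)
$f{\left(h,T \right)} = T$ ($f{\left(h,T \right)} = 0 T + T = 0 + T = T$)
$\left(5 + f{\left(6,0 - -1 \right)}\right) \left(-9\right) = \left(5 + \left(0 - -1\right)\right) \left(-9\right) = \left(5 + \left(0 + 1\right)\right) \left(-9\right) = \left(5 + 1\right) \left(-9\right) = 6 \left(-9\right) = -54$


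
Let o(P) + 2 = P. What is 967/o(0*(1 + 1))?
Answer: -967/2 ≈ -483.50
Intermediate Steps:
o(P) = -2 + P
967/o(0*(1 + 1)) = 967/(-2 + 0*(1 + 1)) = 967/(-2 + 0*2) = 967/(-2 + 0) = 967/(-2) = 967*(-½) = -967/2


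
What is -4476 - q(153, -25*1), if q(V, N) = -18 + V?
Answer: -4611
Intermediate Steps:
-4476 - q(153, -25*1) = -4476 - (-18 + 153) = -4476 - 1*135 = -4476 - 135 = -4611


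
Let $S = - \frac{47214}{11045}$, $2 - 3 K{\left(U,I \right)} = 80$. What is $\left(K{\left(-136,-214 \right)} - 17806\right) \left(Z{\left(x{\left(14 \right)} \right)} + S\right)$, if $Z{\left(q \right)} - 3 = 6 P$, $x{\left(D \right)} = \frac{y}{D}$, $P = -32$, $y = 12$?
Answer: $\frac{38066309208}{11045} \approx 3.4465 \cdot 10^{6}$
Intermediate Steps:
$K{\left(U,I \right)} = -26$ ($K{\left(U,I \right)} = \frac{2}{3} - \frac{80}{3} = -26$)
$x{\left(D \right)} = \frac{12}{D}$
$Z{\left(q \right)} = -189$ ($Z{\left(q \right)} = 3 + 6 \left(-32\right) = 3 - 192 = -189$)
$S = - \frac{47214}{11045}$ ($S = \left(-47214\right) \frac{1}{11045} = - \frac{47214}{11045} \approx -4.2747$)
$\left(K{\left(-136,-214 \right)} - 17806\right) \left(Z{\left(x{\left(14 \right)} \right)} + S\right) = \left(-26 - 17806\right) \left(-189 - \frac{47214}{11045}\right) = \left(-17832\right) \left(- \frac{2134719}{11045}\right) = \frac{38066309208}{11045}$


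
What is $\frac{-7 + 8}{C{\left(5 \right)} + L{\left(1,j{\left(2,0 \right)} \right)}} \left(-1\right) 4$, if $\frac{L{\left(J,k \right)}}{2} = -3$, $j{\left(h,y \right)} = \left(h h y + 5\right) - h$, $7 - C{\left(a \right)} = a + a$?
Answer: $\frac{4}{9} \approx 0.44444$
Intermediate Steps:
$C{\left(a \right)} = 7 - 2 a$ ($C{\left(a \right)} = 7 - \left(a + a\right) = 7 - 2 a$)
$j{\left(h,y \right)} = 5 - h + y h^{2}$ ($j{\left(h,y \right)} = \left(h^{2} y + 5\right) - h = \left(y h^{2} + 5\right) - h = \left(5 + y h^{2}\right) - h = 5 - h + y h^{2}$)
$L{\left(J,k \right)} = -6$ ($L{\left(J,k \right)} = 2 \left(-3\right) = -6$)
$\frac{-7 + 8}{C{\left(5 \right)} + L{\left(1,j{\left(2,0 \right)} \right)}} \left(-1\right) 4 = \frac{-7 + 8}{\left(7 - 10\right) - 6} \left(-1\right) 4 = 1 \frac{1}{\left(7 - 10\right) - 6} \left(-1\right) 4 = 1 \frac{1}{-3 - 6} \left(-1\right) 4 = 1 \frac{1}{-9} \left(-1\right) 4 = 1 \left(- \frac{1}{9}\right) \left(-1\right) 4 = \left(- \frac{1}{9}\right) \left(-1\right) 4 = \frac{1}{9} \cdot 4 = \frac{4}{9}$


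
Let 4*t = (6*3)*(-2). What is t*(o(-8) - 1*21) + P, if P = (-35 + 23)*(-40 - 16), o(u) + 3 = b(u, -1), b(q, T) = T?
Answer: 897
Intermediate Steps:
o(u) = -4 (o(u) = -3 - 1 = -4)
P = 672 (P = -12*(-56) = 672)
t = -9 (t = ((6*3)*(-2))/4 = (18*(-2))/4 = (1/4)*(-36) = -9)
t*(o(-8) - 1*21) + P = -9*(-4 - 1*21) + 672 = -9*(-4 - 21) + 672 = -9*(-25) + 672 = 225 + 672 = 897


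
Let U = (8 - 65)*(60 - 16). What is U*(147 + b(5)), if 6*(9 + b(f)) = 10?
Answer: -350284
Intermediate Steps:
U = -2508 (U = -57*44 = -2508)
b(f) = -22/3 (b(f) = -9 + (⅙)*10 = -9 + 5/3 = -22/3)
U*(147 + b(5)) = -2508*(147 - 22/3) = -2508*419/3 = -350284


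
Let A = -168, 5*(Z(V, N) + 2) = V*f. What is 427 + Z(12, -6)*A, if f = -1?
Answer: 5831/5 ≈ 1166.2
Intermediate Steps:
Z(V, N) = -2 - V/5 (Z(V, N) = -2 + (V*(-1))/5 = -2 + (-V)/5 = -2 - V/5)
427 + Z(12, -6)*A = 427 + (-2 - 1/5*12)*(-168) = 427 + (-2 - 12/5)*(-168) = 427 - 22/5*(-168) = 427 + 3696/5 = 5831/5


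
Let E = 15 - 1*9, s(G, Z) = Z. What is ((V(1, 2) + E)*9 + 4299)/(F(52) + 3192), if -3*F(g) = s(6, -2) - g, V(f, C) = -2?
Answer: 289/214 ≈ 1.3505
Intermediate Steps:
E = 6 (E = 15 - 9 = 6)
F(g) = ⅔ + g/3 (F(g) = -(-2 - g)/3 = ⅔ + g/3)
((V(1, 2) + E)*9 + 4299)/(F(52) + 3192) = ((-2 + 6)*9 + 4299)/((⅔ + (⅓)*52) + 3192) = (4*9 + 4299)/((⅔ + 52/3) + 3192) = (36 + 4299)/(18 + 3192) = 4335/3210 = 4335*(1/3210) = 289/214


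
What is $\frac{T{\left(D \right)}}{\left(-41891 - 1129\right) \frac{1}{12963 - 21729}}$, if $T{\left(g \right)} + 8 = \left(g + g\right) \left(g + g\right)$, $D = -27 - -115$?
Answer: $\frac{7540708}{1195} \approx 6310.2$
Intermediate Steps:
$D = 88$ ($D = -27 + 115 = 88$)
$T{\left(g \right)} = -8 + 4 g^{2}$ ($T{\left(g \right)} = -8 + \left(g + g\right) \left(g + g\right) = -8 + 2 g 2 g = -8 + 4 g^{2}$)
$\frac{T{\left(D \right)}}{\left(-41891 - 1129\right) \frac{1}{12963 - 21729}} = \frac{-8 + 4 \cdot 88^{2}}{\left(-41891 - 1129\right) \frac{1}{12963 - 21729}} = \frac{-8 + 4 \cdot 7744}{\left(-43020\right) \frac{1}{-8766}} = \frac{-8 + 30976}{\left(-43020\right) \left(- \frac{1}{8766}\right)} = \frac{30968}{\frac{2390}{487}} = 30968 \cdot \frac{487}{2390} = \frac{7540708}{1195}$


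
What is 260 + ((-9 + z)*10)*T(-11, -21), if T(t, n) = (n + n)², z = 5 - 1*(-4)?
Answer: 260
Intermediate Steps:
z = 9 (z = 5 + 4 = 9)
T(t, n) = 4*n² (T(t, n) = (2*n)² = 4*n²)
260 + ((-9 + z)*10)*T(-11, -21) = 260 + ((-9 + 9)*10)*(4*(-21)²) = 260 + (0*10)*(4*441) = 260 + 0*1764 = 260 + 0 = 260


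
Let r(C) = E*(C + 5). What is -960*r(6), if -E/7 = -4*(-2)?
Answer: 591360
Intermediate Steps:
E = -56 (E = -(-28)*(-2) = -7*8 = -56)
r(C) = -280 - 56*C (r(C) = -56*(C + 5) = -56*(5 + C) = -280 - 56*C)
-960*r(6) = -960*(-280 - 56*6) = -960*(-280 - 336) = -960*(-616) = 591360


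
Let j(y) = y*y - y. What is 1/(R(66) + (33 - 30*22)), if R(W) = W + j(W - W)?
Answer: -1/561 ≈ -0.0017825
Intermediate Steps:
j(y) = y² - y
R(W) = W (R(W) = W + (W - W)*(-1 + (W - W)) = W + 0*(-1 + 0) = W + 0*(-1) = W + 0 = W)
1/(R(66) + (33 - 30*22)) = 1/(66 + (33 - 30*22)) = 1/(66 + (33 - 660)) = 1/(66 - 627) = 1/(-561) = -1/561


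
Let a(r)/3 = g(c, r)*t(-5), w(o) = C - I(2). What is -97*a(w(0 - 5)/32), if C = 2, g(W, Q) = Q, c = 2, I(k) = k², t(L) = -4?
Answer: -291/4 ≈ -72.750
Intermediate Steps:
w(o) = -2 (w(o) = 2 - 1*2² = 2 - 1*4 = 2 - 4 = -2)
a(r) = -12*r (a(r) = 3*(r*(-4)) = 3*(-4*r) = -12*r)
-97*a(w(0 - 5)/32) = -(-1164)*(-2/32) = -(-1164)*(-2*1/32) = -(-1164)*(-1)/16 = -97*¾ = -291/4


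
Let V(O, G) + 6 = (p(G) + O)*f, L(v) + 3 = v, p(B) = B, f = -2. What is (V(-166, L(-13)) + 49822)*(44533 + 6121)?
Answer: 2541817720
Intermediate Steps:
L(v) = -3 + v
V(O, G) = -6 - 2*G - 2*O (V(O, G) = -6 + (G + O)*(-2) = -6 + (-2*G - 2*O) = -6 - 2*G - 2*O)
(V(-166, L(-13)) + 49822)*(44533 + 6121) = ((-6 - 2*(-3 - 13) - 2*(-166)) + 49822)*(44533 + 6121) = ((-6 - 2*(-16) + 332) + 49822)*50654 = ((-6 + 32 + 332) + 49822)*50654 = (358 + 49822)*50654 = 50180*50654 = 2541817720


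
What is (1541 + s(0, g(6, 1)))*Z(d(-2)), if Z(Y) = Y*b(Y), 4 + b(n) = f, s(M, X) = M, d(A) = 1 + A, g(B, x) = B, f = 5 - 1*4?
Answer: 4623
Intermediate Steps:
f = 1 (f = 5 - 4 = 1)
b(n) = -3 (b(n) = -4 + 1 = -3)
Z(Y) = -3*Y (Z(Y) = Y*(-3) = -3*Y)
(1541 + s(0, g(6, 1)))*Z(d(-2)) = (1541 + 0)*(-3*(1 - 2)) = 1541*(-3*(-1)) = 1541*3 = 4623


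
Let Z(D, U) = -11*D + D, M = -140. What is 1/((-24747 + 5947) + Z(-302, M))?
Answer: -1/15780 ≈ -6.3371e-5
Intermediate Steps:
Z(D, U) = -10*D
1/((-24747 + 5947) + Z(-302, M)) = 1/((-24747 + 5947) - 10*(-302)) = 1/(-18800 + 3020) = 1/(-15780) = -1/15780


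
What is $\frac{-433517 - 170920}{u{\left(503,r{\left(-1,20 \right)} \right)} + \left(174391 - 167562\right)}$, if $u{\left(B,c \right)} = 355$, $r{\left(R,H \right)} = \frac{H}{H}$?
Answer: $- \frac{604437}{7184} \approx -84.137$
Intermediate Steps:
$r{\left(R,H \right)} = 1$
$\frac{-433517 - 170920}{u{\left(503,r{\left(-1,20 \right)} \right)} + \left(174391 - 167562\right)} = \frac{-433517 - 170920}{355 + \left(174391 - 167562\right)} = - \frac{604437}{355 + 6829} = - \frac{604437}{7184}$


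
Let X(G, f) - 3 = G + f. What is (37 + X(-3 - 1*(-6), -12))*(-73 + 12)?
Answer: -1891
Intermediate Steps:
X(G, f) = 3 + G + f (X(G, f) = 3 + (G + f) = 3 + G + f)
(37 + X(-3 - 1*(-6), -12))*(-73 + 12) = (37 + (3 + (-3 - 1*(-6)) - 12))*(-73 + 12) = (37 + (3 + (-3 + 6) - 12))*(-61) = (37 + (3 + 3 - 12))*(-61) = (37 - 6)*(-61) = 31*(-61) = -1891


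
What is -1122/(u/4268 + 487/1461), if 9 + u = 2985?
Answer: -3591522/3299 ≈ -1088.7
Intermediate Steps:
u = 2976 (u = -9 + 2985 = 2976)
-1122/(u/4268 + 487/1461) = -1122/(2976/4268 + 487/1461) = -1122/(2976*(1/4268) + 487*(1/1461)) = -1122/(744/1067 + ⅓) = -1122/3299/3201 = -1122*3201/3299 = -3591522/3299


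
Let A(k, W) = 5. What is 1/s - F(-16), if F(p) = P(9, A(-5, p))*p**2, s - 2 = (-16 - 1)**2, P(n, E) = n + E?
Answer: -1042943/291 ≈ -3584.0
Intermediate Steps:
P(n, E) = E + n
s = 291 (s = 2 + (-16 - 1)**2 = 2 + (-17)**2 = 2 + 289 = 291)
F(p) = 14*p**2 (F(p) = (5 + 9)*p**2 = 14*p**2)
1/s - F(-16) = 1/291 - 14*(-16)**2 = 1/291 - 14*256 = 1/291 - 1*3584 = 1/291 - 3584 = -1042943/291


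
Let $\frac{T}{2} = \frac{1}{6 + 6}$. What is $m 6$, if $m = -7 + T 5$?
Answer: $-37$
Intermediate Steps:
$T = \frac{1}{6}$ ($T = \frac{2}{6 + 6} = \frac{2}{12} = 2 \cdot \frac{1}{12} = \frac{1}{6} \approx 0.16667$)
$m = - \frac{37}{6}$ ($m = -7 + \frac{1}{6} \cdot 5 = -7 + \frac{5}{6} = - \frac{37}{6} \approx -6.1667$)
$m 6 = \left(- \frac{37}{6}\right) 6 = -37$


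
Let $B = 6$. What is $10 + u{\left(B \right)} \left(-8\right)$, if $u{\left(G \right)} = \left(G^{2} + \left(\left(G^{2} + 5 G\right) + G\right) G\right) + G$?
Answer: $-3782$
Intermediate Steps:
$u{\left(G \right)} = G + G^{2} + G \left(G^{2} + 6 G\right)$ ($u{\left(G \right)} = \left(G^{2} + \left(G^{2} + 6 G\right) G\right) + G = \left(G^{2} + G \left(G^{2} + 6 G\right)\right) + G = G + G^{2} + G \left(G^{2} + 6 G\right)$)
$10 + u{\left(B \right)} \left(-8\right) = 10 + 6 \left(1 + 6^{2} + 7 \cdot 6\right) \left(-8\right) = 10 + 6 \left(1 + 36 + 42\right) \left(-8\right) = 10 + 6 \cdot 79 \left(-8\right) = 10 + 474 \left(-8\right) = 10 - 3792 = -3782$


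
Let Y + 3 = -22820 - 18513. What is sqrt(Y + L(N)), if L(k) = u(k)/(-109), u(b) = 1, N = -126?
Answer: 225*I*sqrt(9701)/109 ≈ 203.31*I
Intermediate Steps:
Y = -41336 (Y = -3 + (-22820 - 18513) = -3 - 41333 = -41336)
L(k) = -1/109 (L(k) = 1/(-109) = 1*(-1/109) = -1/109)
sqrt(Y + L(N)) = sqrt(-41336 - 1/109) = sqrt(-4505625/109) = 225*I*sqrt(9701)/109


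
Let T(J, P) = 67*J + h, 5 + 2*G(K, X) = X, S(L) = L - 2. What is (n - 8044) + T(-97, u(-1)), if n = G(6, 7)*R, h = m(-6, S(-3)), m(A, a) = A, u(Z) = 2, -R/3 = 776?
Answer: -16877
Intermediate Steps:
S(L) = -2 + L
R = -2328 (R = -3*776 = -2328)
G(K, X) = -5/2 + X/2
h = -6
T(J, P) = -6 + 67*J (T(J, P) = 67*J - 6 = -6 + 67*J)
n = -2328 (n = (-5/2 + (½)*7)*(-2328) = (-5/2 + 7/2)*(-2328) = 1*(-2328) = -2328)
(n - 8044) + T(-97, u(-1)) = (-2328 - 8044) + (-6 + 67*(-97)) = -10372 + (-6 - 6499) = -10372 - 6505 = -16877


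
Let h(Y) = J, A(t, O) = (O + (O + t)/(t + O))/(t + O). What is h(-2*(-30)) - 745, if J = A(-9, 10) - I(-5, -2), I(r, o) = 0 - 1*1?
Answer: -733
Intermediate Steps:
I(r, o) = -1 (I(r, o) = 0 - 1 = -1)
A(t, O) = (1 + O)/(O + t) (A(t, O) = (O + (O + t)/(O + t))/(O + t) = (O + 1)/(O + t) = (1 + O)/(O + t))
J = 12 (J = (1 + 10)/(10 - 9) - 1*(-1) = 11/1 + 1 = 1*11 + 1 = 11 + 1 = 12)
h(Y) = 12
h(-2*(-30)) - 745 = 12 - 745 = -733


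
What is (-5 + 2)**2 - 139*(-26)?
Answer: 3623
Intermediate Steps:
(-5 + 2)**2 - 139*(-26) = (-3)**2 + 3614 = 9 + 3614 = 3623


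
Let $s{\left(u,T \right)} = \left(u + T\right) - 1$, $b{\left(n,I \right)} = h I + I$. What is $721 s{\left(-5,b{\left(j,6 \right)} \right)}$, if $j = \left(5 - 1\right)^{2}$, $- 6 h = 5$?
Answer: $-3605$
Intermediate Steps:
$h = - \frac{5}{6}$ ($h = \left(- \frac{1}{6}\right) 5 = - \frac{5}{6} \approx -0.83333$)
$j = 16$ ($j = 4^{2} = 16$)
$b{\left(n,I \right)} = \frac{I}{6}$ ($b{\left(n,I \right)} = - \frac{5 I}{6} + I = \frac{I}{6}$)
$s{\left(u,T \right)} = -1 + T + u$ ($s{\left(u,T \right)} = \left(T + u\right) - 1 = -1 + T + u$)
$721 s{\left(-5,b{\left(j,6 \right)} \right)} = 721 \left(-1 + \frac{1}{6} \cdot 6 - 5\right) = 721 \left(-1 + 1 - 5\right) = 721 \left(-5\right) = -3605$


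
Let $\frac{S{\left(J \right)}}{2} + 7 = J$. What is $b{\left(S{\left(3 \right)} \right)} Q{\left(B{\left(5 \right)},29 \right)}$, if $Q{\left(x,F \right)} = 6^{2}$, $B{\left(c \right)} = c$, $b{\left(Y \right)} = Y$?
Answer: $-288$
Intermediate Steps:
$S{\left(J \right)} = -14 + 2 J$
$Q{\left(x,F \right)} = 36$
$b{\left(S{\left(3 \right)} \right)} Q{\left(B{\left(5 \right)},29 \right)} = \left(-14 + 2 \cdot 3\right) 36 = \left(-14 + 6\right) 36 = \left(-8\right) 36 = -288$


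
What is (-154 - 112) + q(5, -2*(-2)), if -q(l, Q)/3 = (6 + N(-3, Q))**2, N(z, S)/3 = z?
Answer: -293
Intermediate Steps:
N(z, S) = 3*z
q(l, Q) = -27 (q(l, Q) = -3*(6 + 3*(-3))**2 = -3*(6 - 9)**2 = -3*(-3)**2 = -3*9 = -27)
(-154 - 112) + q(5, -2*(-2)) = (-154 - 112) - 27 = -266 - 27 = -293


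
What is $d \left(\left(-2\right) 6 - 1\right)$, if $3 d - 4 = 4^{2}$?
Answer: $- \frac{260}{3} \approx -86.667$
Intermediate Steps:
$d = \frac{20}{3}$ ($d = \frac{4}{3} + \frac{4^{2}}{3} = \frac{4}{3} + \frac{1}{3} \cdot 16 = \frac{4}{3} + \frac{16}{3} = \frac{20}{3} \approx 6.6667$)
$d \left(\left(-2\right) 6 - 1\right) = \frac{20 \left(\left(-2\right) 6 - 1\right)}{3} = \frac{20 \left(-12 - 1\right)}{3} = \frac{20}{3} \left(-13\right) = - \frac{260}{3}$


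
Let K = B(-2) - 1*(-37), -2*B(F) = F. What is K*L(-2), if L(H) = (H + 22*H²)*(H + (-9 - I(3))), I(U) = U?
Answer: -45752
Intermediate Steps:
B(F) = -F/2
L(H) = (-12 + H)*(H + 22*H²) (L(H) = (H + 22*H²)*(H + (-9 - 1*3)) = (H + 22*H²)*(H + (-9 - 3)) = (H + 22*H²)*(H - 12) = (H + 22*H²)*(-12 + H) = (-12 + H)*(H + 22*H²))
K = 38 (K = -½*(-2) - 1*(-37) = 1 + 37 = 38)
K*L(-2) = 38*(-2*(-12 - 263*(-2) + 22*(-2)²)) = 38*(-2*(-12 + 526 + 22*4)) = 38*(-2*(-12 + 526 + 88)) = 38*(-2*602) = 38*(-1204) = -45752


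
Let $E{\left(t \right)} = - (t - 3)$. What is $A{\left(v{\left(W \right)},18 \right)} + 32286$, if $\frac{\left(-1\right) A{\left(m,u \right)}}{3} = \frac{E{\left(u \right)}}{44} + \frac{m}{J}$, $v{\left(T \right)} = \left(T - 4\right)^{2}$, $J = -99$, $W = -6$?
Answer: $\frac{4262287}{132} \approx 32290.0$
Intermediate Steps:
$E{\left(t \right)} = 3 - t$ ($E{\left(t \right)} = - (-3 + t) = 3 - t$)
$v{\left(T \right)} = \left(-4 + T\right)^{2}$
$A{\left(m,u \right)} = - \frac{9}{44} + \frac{m}{33} + \frac{3 u}{44}$ ($A{\left(m,u \right)} = - 3 \left(\frac{3 - u}{44} + \frac{m}{-99}\right) = - 3 \left(\left(3 - u\right) \frac{1}{44} + m \left(- \frac{1}{99}\right)\right) = - 3 \left(\left(\frac{3}{44} - \frac{u}{44}\right) - \frac{m}{99}\right) = - 3 \left(\frac{3}{44} - \frac{u}{44} - \frac{m}{99}\right) = - \frac{9}{44} + \frac{m}{33} + \frac{3 u}{44}$)
$A{\left(v{\left(W \right)},18 \right)} + 32286 = \left(- \frac{9}{44} + \frac{\left(-4 - 6\right)^{2}}{33} + \frac{3}{44} \cdot 18\right) + 32286 = \left(- \frac{9}{44} + \frac{\left(-10\right)^{2}}{33} + \frac{27}{22}\right) + 32286 = \left(- \frac{9}{44} + \frac{1}{33} \cdot 100 + \frac{27}{22}\right) + 32286 = \left(- \frac{9}{44} + \frac{100}{33} + \frac{27}{22}\right) + 32286 = \frac{535}{132} + 32286 = \frac{4262287}{132}$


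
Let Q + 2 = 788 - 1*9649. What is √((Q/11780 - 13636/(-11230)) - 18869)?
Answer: I*√825521437883225235/6614470 ≈ 137.36*I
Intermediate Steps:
Q = -8863 (Q = -2 + (788 - 1*9649) = -2 + (788 - 9649) = -2 - 8861 = -8863)
√((Q/11780 - 13636/(-11230)) - 18869) = √((-8863/11780 - 13636/(-11230)) - 18869) = √((-8863*1/11780 - 13636*(-1/11230)) - 18869) = √((-8863/11780 + 6818/5615) - 18869) = √(6110059/13228940 - 18869) = √(-249610758801/13228940) = I*√825521437883225235/6614470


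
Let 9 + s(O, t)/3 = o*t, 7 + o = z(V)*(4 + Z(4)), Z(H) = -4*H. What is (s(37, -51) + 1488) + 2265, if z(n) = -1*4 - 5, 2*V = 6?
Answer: -11727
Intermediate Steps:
V = 3 (V = (1/2)*6 = 3)
z(n) = -9 (z(n) = -4 - 5 = -9)
o = 101 (o = -7 - 9*(4 - 4*4) = -7 - 9*(4 - 16) = -7 - 9*(-12) = -7 + 108 = 101)
s(O, t) = -27 + 303*t (s(O, t) = -27 + 3*(101*t) = -27 + 303*t)
(s(37, -51) + 1488) + 2265 = ((-27 + 303*(-51)) + 1488) + 2265 = ((-27 - 15453) + 1488) + 2265 = (-15480 + 1488) + 2265 = -13992 + 2265 = -11727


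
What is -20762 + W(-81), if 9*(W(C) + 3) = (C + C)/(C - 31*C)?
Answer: -2803276/135 ≈ -20765.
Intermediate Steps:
W(C) = -406/135 (W(C) = -3 + ((C + C)/(C - 31*C))/9 = -3 + ((2*C)/((-30*C)))/9 = -3 + ((2*C)*(-1/(30*C)))/9 = -3 + (⅑)*(-1/15) = -3 - 1/135 = -406/135)
-20762 + W(-81) = -20762 - 406/135 = -2803276/135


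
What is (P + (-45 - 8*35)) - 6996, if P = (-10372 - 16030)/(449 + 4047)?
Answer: -16470809/2248 ≈ -7326.9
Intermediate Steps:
P = -13201/2248 (P = -26402/4496 = -26402*1/4496 = -13201/2248 ≈ -5.8723)
(P + (-45 - 8*35)) - 6996 = (-13201/2248 + (-45 - 8*35)) - 6996 = (-13201/2248 + (-45 - 280)) - 6996 = (-13201/2248 - 325) - 6996 = -743801/2248 - 6996 = -16470809/2248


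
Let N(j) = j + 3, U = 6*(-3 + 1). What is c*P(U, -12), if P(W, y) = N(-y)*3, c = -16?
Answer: -720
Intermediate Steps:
U = -12 (U = 6*(-2) = -12)
N(j) = 3 + j
P(W, y) = 9 - 3*y (P(W, y) = (3 - y)*3 = 9 - 3*y)
c*P(U, -12) = -16*(9 - 3*(-12)) = -16*(9 + 36) = -16*45 = -720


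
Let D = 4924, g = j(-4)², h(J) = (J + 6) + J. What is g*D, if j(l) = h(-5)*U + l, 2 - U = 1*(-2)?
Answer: 1969600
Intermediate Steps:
h(J) = 6 + 2*J (h(J) = (6 + J) + J = 6 + 2*J)
U = 4 (U = 2 - (-2) = 2 - 1*(-2) = 2 + 2 = 4)
j(l) = -16 + l (j(l) = (6 + 2*(-5))*4 + l = (6 - 10)*4 + l = -4*4 + l = -16 + l)
g = 400 (g = (-16 - 4)² = (-20)² = 400)
g*D = 400*4924 = 1969600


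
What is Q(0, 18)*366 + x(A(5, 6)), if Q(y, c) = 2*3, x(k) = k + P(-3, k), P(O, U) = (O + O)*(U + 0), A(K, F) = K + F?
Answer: 2141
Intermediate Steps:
A(K, F) = F + K
P(O, U) = 2*O*U (P(O, U) = (2*O)*U = 2*O*U)
x(k) = -5*k (x(k) = k + 2*(-3)*k = k - 6*k = -5*k)
Q(y, c) = 6
Q(0, 18)*366 + x(A(5, 6)) = 6*366 - 5*(6 + 5) = 2196 - 5*11 = 2196 - 55 = 2141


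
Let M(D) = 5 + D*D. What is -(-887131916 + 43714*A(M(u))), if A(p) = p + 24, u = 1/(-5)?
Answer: 22146561536/25 ≈ 8.8586e+8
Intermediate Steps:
u = -1/5 ≈ -0.20000
M(D) = 5 + D**2
A(p) = 24 + p
-(-887131916 + 43714*A(M(u))) = -(-886082780 + 43714*(5 + (-1/5)**2)) = -(-886082780 + 43714*(5 + 1/25)) = -43714/(1/((24 + 126/25) - 20294)) = -43714/(1/(726/25 - 20294)) = -43714/(1/(-506624/25)) = -43714/(-25/506624) = -43714*(-506624/25) = 22146561536/25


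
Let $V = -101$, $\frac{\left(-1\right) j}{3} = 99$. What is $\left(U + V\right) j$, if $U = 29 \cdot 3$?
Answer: $4158$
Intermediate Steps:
$j = -297$ ($j = \left(-3\right) 99 = -297$)
$U = 87$
$\left(U + V\right) j = \left(87 - 101\right) \left(-297\right) = \left(-14\right) \left(-297\right) = 4158$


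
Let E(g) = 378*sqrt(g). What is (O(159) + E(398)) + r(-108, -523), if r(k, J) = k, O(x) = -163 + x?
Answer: -112 + 378*sqrt(398) ≈ 7429.1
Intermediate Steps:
(O(159) + E(398)) + r(-108, -523) = ((-163 + 159) + 378*sqrt(398)) - 108 = (-4 + 378*sqrt(398)) - 108 = -112 + 378*sqrt(398)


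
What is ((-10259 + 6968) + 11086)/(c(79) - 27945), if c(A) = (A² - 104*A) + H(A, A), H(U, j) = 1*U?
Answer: -7795/29841 ≈ -0.26122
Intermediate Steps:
H(U, j) = U
c(A) = A² - 103*A (c(A) = (A² - 104*A) + A = A² - 103*A)
((-10259 + 6968) + 11086)/(c(79) - 27945) = ((-10259 + 6968) + 11086)/(79*(-103 + 79) - 27945) = (-3291 + 11086)/(79*(-24) - 27945) = 7795/(-1896 - 27945) = 7795/(-29841) = 7795*(-1/29841) = -7795/29841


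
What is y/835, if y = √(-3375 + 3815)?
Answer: 2*√110/835 ≈ 0.025121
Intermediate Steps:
y = 2*√110 (y = √440 = 2*√110 ≈ 20.976)
y/835 = (2*√110)/835 = (2*√110)*(1/835) = 2*√110/835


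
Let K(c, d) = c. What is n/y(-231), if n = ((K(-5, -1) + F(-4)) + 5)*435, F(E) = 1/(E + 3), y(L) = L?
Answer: 145/77 ≈ 1.8831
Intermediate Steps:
F(E) = 1/(3 + E)
n = -435 (n = ((-5 + 1/(3 - 4)) + 5)*435 = ((-5 + 1/(-1)) + 5)*435 = ((-5 - 1) + 5)*435 = (-6 + 5)*435 = -1*435 = -435)
n/y(-231) = -435/(-231) = -435*(-1/231) = 145/77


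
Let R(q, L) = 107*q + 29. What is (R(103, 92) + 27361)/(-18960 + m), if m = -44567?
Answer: -38411/63527 ≈ -0.60464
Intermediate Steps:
R(q, L) = 29 + 107*q
(R(103, 92) + 27361)/(-18960 + m) = ((29 + 107*103) + 27361)/(-18960 - 44567) = ((29 + 11021) + 27361)/(-63527) = (11050 + 27361)*(-1/63527) = 38411*(-1/63527) = -38411/63527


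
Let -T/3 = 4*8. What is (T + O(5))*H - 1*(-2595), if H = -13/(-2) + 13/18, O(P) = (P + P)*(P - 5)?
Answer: 5705/3 ≈ 1901.7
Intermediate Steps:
T = -96 (T = -12*8 = -3*32 = -96)
O(P) = 2*P*(-5 + P) (O(P) = (2*P)*(-5 + P) = 2*P*(-5 + P))
H = 65/9 (H = -13*(-½) + 13*(1/18) = 13/2 + 13/18 = 65/9 ≈ 7.2222)
(T + O(5))*H - 1*(-2595) = (-96 + 2*5*(-5 + 5))*(65/9) - 1*(-2595) = (-96 + 2*5*0)*(65/9) + 2595 = (-96 + 0)*(65/9) + 2595 = -96*65/9 + 2595 = -2080/3 + 2595 = 5705/3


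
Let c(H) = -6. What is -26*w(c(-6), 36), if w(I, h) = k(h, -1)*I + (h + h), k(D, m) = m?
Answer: -2028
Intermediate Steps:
w(I, h) = -I + 2*h (w(I, h) = -I + (h + h) = -I + 2*h)
-26*w(c(-6), 36) = -26*(-1*(-6) + 2*36) = -26*(6 + 72) = -26*78 = -2028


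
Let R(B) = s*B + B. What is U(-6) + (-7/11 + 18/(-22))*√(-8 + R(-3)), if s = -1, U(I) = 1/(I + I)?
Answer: -1/12 - 32*I*√2/11 ≈ -0.083333 - 4.1141*I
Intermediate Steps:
U(I) = 1/(2*I)
R(B) = 0 (R(B) = -B + B = 0)
U(-6) + (-7/11 + 18/(-22))*√(-8 + R(-3)) = (½)/(-6) + (-7/11 + 18/(-22))*√(-8 + 0) = (½)*(-⅙) + (-7*1/11 + 18*(-1/22))*√(-8) = -1/12 + (-7/11 - 9/11)*(2*I*√2) = -1/12 - 32*I*√2/11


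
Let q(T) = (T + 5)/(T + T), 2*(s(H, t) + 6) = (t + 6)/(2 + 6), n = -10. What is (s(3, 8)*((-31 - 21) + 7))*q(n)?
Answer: 1845/32 ≈ 57.656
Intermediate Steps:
s(H, t) = -45/8 + t/16 (s(H, t) = -6 + ((t + 6)/(2 + 6))/2 = -6 + ((6 + t)/8)/2 = -6 + ((6 + t)*(⅛))/2 = -6 + (¾ + t/8)/2 = -6 + (3/8 + t/16) = -45/8 + t/16)
q(T) = (5 + T)/(2*T) (q(T) = (5 + T)/((2*T)) = (5 + T)*(1/(2*T)) = (5 + T)/(2*T))
(s(3, 8)*((-31 - 21) + 7))*q(n) = ((-45/8 + (1/16)*8)*((-31 - 21) + 7))*((½)*(5 - 10)/(-10)) = ((-45/8 + ½)*(-52 + 7))*((½)*(-⅒)*(-5)) = -41/8*(-45)*(¼) = (1845/8)*(¼) = 1845/32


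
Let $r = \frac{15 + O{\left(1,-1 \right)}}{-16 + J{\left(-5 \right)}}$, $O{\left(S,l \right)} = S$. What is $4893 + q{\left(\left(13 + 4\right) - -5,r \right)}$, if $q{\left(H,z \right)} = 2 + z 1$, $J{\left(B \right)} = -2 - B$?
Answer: $\frac{63619}{13} \approx 4893.8$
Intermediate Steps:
$r = - \frac{16}{13}$ ($r = \frac{15 + 1}{-16 - -3} = \frac{16}{-16 + \left(-2 + 5\right)} = \frac{16}{-16 + 3} = \frac{16}{-13} = 16 \left(- \frac{1}{13}\right) = - \frac{16}{13} \approx -1.2308$)
$q{\left(H,z \right)} = 2 + z$
$4893 + q{\left(\left(13 + 4\right) - -5,r \right)} = 4893 + \left(2 - \frac{16}{13}\right) = 4893 + \frac{10}{13} = \frac{63619}{13}$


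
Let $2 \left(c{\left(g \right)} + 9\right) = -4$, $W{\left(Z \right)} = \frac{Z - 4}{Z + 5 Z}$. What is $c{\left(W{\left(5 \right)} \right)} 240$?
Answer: $-2640$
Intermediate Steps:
$W{\left(Z \right)} = \frac{-4 + Z}{6 Z}$
$c{\left(g \right)} = -11$ ($c{\left(g \right)} = -9 + \frac{1}{2} \left(-4\right) = -9 - 2 = -11$)
$c{\left(W{\left(5 \right)} \right)} 240 = \left(-11\right) 240 = -2640$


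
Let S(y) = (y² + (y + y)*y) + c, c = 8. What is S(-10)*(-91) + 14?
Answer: -28014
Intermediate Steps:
S(y) = 8 + 3*y² (S(y) = (y² + (y + y)*y) + 8 = (y² + (2*y)*y) + 8 = (y² + 2*y²) + 8 = 3*y² + 8 = 8 + 3*y²)
S(-10)*(-91) + 14 = (8 + 3*(-10)²)*(-91) + 14 = (8 + 3*100)*(-91) + 14 = (8 + 300)*(-91) + 14 = 308*(-91) + 14 = -28028 + 14 = -28014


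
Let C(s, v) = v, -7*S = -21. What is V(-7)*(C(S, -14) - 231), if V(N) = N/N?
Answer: -245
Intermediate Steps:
S = 3 (S = -⅐*(-21) = 3)
V(N) = 1
V(-7)*(C(S, -14) - 231) = 1*(-14 - 231) = 1*(-245) = -245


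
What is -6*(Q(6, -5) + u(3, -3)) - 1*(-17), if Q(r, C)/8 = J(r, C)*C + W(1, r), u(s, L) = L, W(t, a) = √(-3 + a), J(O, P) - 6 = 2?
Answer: 1955 - 48*√3 ≈ 1871.9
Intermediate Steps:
J(O, P) = 8 (J(O, P) = 6 + 2 = 8)
Q(r, C) = 8*√(-3 + r) + 64*C (Q(r, C) = 8*(8*C + √(-3 + r)) = 8*(√(-3 + r) + 8*C) = 8*√(-3 + r) + 64*C)
-6*(Q(6, -5) + u(3, -3)) - 1*(-17) = -6*((8*√(-3 + 6) + 64*(-5)) - 3) - 1*(-17) = -6*((8*√3 - 320) - 3) + 17 = -6*((-320 + 8*√3) - 3) + 17 = -6*(-323 + 8*√3) + 17 = (1938 - 48*√3) + 17 = 1955 - 48*√3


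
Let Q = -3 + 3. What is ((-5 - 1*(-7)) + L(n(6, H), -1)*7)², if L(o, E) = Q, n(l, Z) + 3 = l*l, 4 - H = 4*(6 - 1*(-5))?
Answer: 4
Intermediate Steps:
H = -40 (H = 4 - 4*(6 - 1*(-5)) = 4 - 4*(6 + 5) = 4 - 4*11 = 4 - 1*44 = 4 - 44 = -40)
n(l, Z) = -3 + l² (n(l, Z) = -3 + l*l = -3 + l²)
Q = 0
L(o, E) = 0
((-5 - 1*(-7)) + L(n(6, H), -1)*7)² = ((-5 - 1*(-7)) + 0*7)² = ((-5 + 7) + 0)² = (2 + 0)² = 2² = 4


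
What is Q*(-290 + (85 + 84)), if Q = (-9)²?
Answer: -9801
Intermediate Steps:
Q = 81
Q*(-290 + (85 + 84)) = 81*(-290 + (85 + 84)) = 81*(-290 + 169) = 81*(-121) = -9801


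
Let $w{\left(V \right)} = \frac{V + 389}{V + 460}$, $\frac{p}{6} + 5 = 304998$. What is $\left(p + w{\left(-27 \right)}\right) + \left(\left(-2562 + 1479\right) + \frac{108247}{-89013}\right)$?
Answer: $\frac{70489635964130}{38542629} \approx 1.8289 \cdot 10^{6}$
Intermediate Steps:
$p = 1829958$ ($p = -30 + 6 \cdot 304998 = -30 + 1829988 = 1829958$)
$w{\left(V \right)} = \frac{389 + V}{460 + V}$
$\left(p + w{\left(-27 \right)}\right) + \left(\left(-2562 + 1479\right) + \frac{108247}{-89013}\right) = \left(1829958 + \frac{389 - 27}{460 - 27}\right) + \left(\left(-2562 + 1479\right) + \frac{108247}{-89013}\right) = \left(1829958 + \frac{1}{433} \cdot 362\right) + \left(-1083 + 108247 \left(- \frac{1}{89013}\right)\right) = \left(1829958 + \frac{1}{433} \cdot 362\right) - \frac{96509326}{89013} = \left(1829958 + \frac{362}{433}\right) - \frac{96509326}{89013} = \frac{792372176}{433} - \frac{96509326}{89013} = \frac{70489635964130}{38542629}$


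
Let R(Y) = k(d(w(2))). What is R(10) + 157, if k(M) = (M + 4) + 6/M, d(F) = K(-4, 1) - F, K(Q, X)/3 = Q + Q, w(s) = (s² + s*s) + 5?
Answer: 4582/37 ≈ 123.84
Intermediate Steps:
w(s) = 5 + 2*s² (w(s) = (s² + s²) + 5 = 2*s² + 5 = 5 + 2*s²)
K(Q, X) = 6*Q (K(Q, X) = 3*(Q + Q) = 3*(2*Q) = 6*Q)
d(F) = -24 - F (d(F) = 6*(-4) - F = -24 - F)
k(M) = 4 + M + 6/M (k(M) = (4 + M) + 6/M = 4 + M + 6/M)
R(Y) = -1227/37 (R(Y) = 4 + (-24 - (5 + 2*2²)) + 6/(-24 - (5 + 2*2²)) = 4 + (-24 - (5 + 2*4)) + 6/(-24 - (5 + 2*4)) = 4 + (-24 - (5 + 8)) + 6/(-24 - (5 + 8)) = 4 + (-24 - 1*13) + 6/(-24 - 1*13) = 4 + (-24 - 13) + 6/(-24 - 13) = 4 - 37 + 6/(-37) = 4 - 37 + 6*(-1/37) = 4 - 37 - 6/37 = -1227/37)
R(10) + 157 = -1227/37 + 157 = 4582/37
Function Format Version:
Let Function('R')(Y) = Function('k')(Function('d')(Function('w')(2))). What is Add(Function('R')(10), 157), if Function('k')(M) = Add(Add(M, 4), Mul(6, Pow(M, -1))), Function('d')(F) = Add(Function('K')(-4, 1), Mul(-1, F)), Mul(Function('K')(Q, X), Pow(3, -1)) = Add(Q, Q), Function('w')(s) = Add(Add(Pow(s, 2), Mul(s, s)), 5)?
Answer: Rational(4582, 37) ≈ 123.84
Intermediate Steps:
Function('w')(s) = Add(5, Mul(2, Pow(s, 2))) (Function('w')(s) = Add(Add(Pow(s, 2), Pow(s, 2)), 5) = Add(Mul(2, Pow(s, 2)), 5) = Add(5, Mul(2, Pow(s, 2))))
Function('K')(Q, X) = Mul(6, Q) (Function('K')(Q, X) = Mul(3, Add(Q, Q)) = Mul(3, Mul(2, Q)) = Mul(6, Q))
Function('d')(F) = Add(-24, Mul(-1, F)) (Function('d')(F) = Add(Mul(6, -4), Mul(-1, F)) = Add(-24, Mul(-1, F)))
Function('k')(M) = Add(4, M, Mul(6, Pow(M, -1))) (Function('k')(M) = Add(Add(4, M), Mul(6, Pow(M, -1))) = Add(4, M, Mul(6, Pow(M, -1))))
Function('R')(Y) = Rational(-1227, 37) (Function('R')(Y) = Add(4, Add(-24, Mul(-1, Add(5, Mul(2, Pow(2, 2))))), Mul(6, Pow(Add(-24, Mul(-1, Add(5, Mul(2, Pow(2, 2))))), -1))) = Add(4, Add(-24, Mul(-1, Add(5, Mul(2, 4)))), Mul(6, Pow(Add(-24, Mul(-1, Add(5, Mul(2, 4)))), -1))) = Add(4, Add(-24, Mul(-1, Add(5, 8))), Mul(6, Pow(Add(-24, Mul(-1, Add(5, 8))), -1))) = Add(4, Add(-24, Mul(-1, 13)), Mul(6, Pow(Add(-24, Mul(-1, 13)), -1))) = Add(4, Add(-24, -13), Mul(6, Pow(Add(-24, -13), -1))) = Add(4, -37, Mul(6, Pow(-37, -1))) = Add(4, -37, Mul(6, Rational(-1, 37))) = Add(4, -37, Rational(-6, 37)) = Rational(-1227, 37))
Add(Function('R')(10), 157) = Add(Rational(-1227, 37), 157) = Rational(4582, 37)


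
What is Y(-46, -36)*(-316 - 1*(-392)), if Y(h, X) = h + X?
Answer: -6232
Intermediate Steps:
Y(h, X) = X + h
Y(-46, -36)*(-316 - 1*(-392)) = (-36 - 46)*(-316 - 1*(-392)) = -82*(-316 + 392) = -82*76 = -6232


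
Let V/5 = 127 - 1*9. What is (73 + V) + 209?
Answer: 872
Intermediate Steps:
V = 590 (V = 5*(127 - 1*9) = 5*(127 - 9) = 5*118 = 590)
(73 + V) + 209 = (73 + 590) + 209 = 663 + 209 = 872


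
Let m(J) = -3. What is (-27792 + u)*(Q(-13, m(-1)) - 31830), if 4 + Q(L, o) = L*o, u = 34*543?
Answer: 296647350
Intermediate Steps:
u = 18462
Q(L, o) = -4 + L*o
(-27792 + u)*(Q(-13, m(-1)) - 31830) = (-27792 + 18462)*((-4 - 13*(-3)) - 31830) = -9330*((-4 + 39) - 31830) = -9330*(35 - 31830) = -9330*(-31795) = 296647350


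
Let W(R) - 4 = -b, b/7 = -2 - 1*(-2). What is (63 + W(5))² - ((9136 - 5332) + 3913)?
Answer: -3228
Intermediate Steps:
b = 0 (b = 7*(-2 - 1*(-2)) = 7*(-2 + 2) = 7*0 = 0)
W(R) = 4 (W(R) = 4 - 1*0 = 4 + 0 = 4)
(63 + W(5))² - ((9136 - 5332) + 3913) = (63 + 4)² - ((9136 - 5332) + 3913) = 67² - (3804 + 3913) = 4489 - 1*7717 = 4489 - 7717 = -3228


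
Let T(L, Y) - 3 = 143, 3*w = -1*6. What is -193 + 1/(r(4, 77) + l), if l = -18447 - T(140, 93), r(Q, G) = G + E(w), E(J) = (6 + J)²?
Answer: -3570501/18500 ≈ -193.00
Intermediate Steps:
w = -2 (w = (-1*6)/3 = (⅓)*(-6) = -2)
T(L, Y) = 146 (T(L, Y) = 3 + 143 = 146)
r(Q, G) = 16 + G (r(Q, G) = G + (6 - 2)² = G + 4² = G + 16 = 16 + G)
l = -18593 (l = -18447 - 1*146 = -18447 - 146 = -18593)
-193 + 1/(r(4, 77) + l) = -193 + 1/((16 + 77) - 18593) = -193 + 1/(93 - 18593) = -193 + 1/(-18500) = -193 - 1/18500 = -3570501/18500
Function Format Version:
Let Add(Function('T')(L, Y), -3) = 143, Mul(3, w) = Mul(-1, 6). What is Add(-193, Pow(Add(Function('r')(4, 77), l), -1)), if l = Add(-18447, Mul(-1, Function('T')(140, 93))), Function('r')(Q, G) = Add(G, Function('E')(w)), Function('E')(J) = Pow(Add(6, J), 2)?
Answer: Rational(-3570501, 18500) ≈ -193.00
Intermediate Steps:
w = -2 (w = Mul(Rational(1, 3), Mul(-1, 6)) = Mul(Rational(1, 3), -6) = -2)
Function('T')(L, Y) = 146 (Function('T')(L, Y) = Add(3, 143) = 146)
Function('r')(Q, G) = Add(16, G) (Function('r')(Q, G) = Add(G, Pow(Add(6, -2), 2)) = Add(G, Pow(4, 2)) = Add(G, 16) = Add(16, G))
l = -18593 (l = Add(-18447, Mul(-1, 146)) = Add(-18447, -146) = -18593)
Add(-193, Pow(Add(Function('r')(4, 77), l), -1)) = Add(-193, Pow(Add(Add(16, 77), -18593), -1)) = Add(-193, Pow(Add(93, -18593), -1)) = Add(-193, Pow(-18500, -1)) = Add(-193, Rational(-1, 18500)) = Rational(-3570501, 18500)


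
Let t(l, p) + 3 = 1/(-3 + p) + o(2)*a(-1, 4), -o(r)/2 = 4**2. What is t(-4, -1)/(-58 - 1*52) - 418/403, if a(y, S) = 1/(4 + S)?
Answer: -172233/177320 ≈ -0.97131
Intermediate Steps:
o(r) = -32 (o(r) = -2*4**2 = -2*16 = -32)
t(l, p) = -7 + 1/(-3 + p) (t(l, p) = -3 + (1/(-3 + p) - 32/(4 + 4)) = -3 + (1/(-3 + p) - 32/8) = -3 + (1/(-3 + p) - 32*1/8) = -3 + (1/(-3 + p) - 4) = -3 + (-4 + 1/(-3 + p)) = -7 + 1/(-3 + p))
t(-4, -1)/(-58 - 1*52) - 418/403 = ((22 - 7*(-1))/(-3 - 1))/(-58 - 1*52) - 418/403 = ((22 + 7)/(-4))/(-58 - 52) - 418*1/403 = -1/4*29/(-110) - 418/403 = -29/4*(-1/110) - 418/403 = 29/440 - 418/403 = -172233/177320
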